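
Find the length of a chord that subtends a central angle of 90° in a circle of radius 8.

Drop a perpendicular from the center to the chord, bisecting both the chord and the central angle.
Each half-chord = r sin(θ/2) = 8 sin(45°).
The full chord = 2 × 8 × sin(45°) = 8*sqrt(2).

8*sqrt(2)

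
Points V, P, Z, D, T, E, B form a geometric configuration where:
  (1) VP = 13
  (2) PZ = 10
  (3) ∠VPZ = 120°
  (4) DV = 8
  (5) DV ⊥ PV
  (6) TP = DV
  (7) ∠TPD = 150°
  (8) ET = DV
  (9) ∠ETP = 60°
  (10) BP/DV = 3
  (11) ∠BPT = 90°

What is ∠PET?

From the given relations: ET = DV = 8; TP = DV = 8.
Step 1: By the law of cosines on triangle ETP: EP² = 8² + 8² − 2·8·8·cos(60°) = 64, so EP = 8.
Step 2: By the inverse law of cosines on triangle PET: cos(∠PET) = (8² + 8² − 8²) / (2·8·8) = 64/128 = 0.5, so ∠PET = 60°.

Therefore, the measure of angle ∠PET = 60°.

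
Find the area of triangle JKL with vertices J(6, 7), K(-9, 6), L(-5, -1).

The Shoelace formula computes the area from vertex coordinates by summing cross products.
For vertices (6,7), (-9,6), (-5,-1):
Signed sum = 6*6 - -9*7 + -9*-1 - -5*6 + -5*7 - 6*-1
= 99 + 39 + -29 = 109
Area = (1/2)|109| = 109/2.

109/2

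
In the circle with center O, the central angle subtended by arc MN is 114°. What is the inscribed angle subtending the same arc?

Inscribed angle = 114° / 2 = 57° (inscribed angle theorem).

57°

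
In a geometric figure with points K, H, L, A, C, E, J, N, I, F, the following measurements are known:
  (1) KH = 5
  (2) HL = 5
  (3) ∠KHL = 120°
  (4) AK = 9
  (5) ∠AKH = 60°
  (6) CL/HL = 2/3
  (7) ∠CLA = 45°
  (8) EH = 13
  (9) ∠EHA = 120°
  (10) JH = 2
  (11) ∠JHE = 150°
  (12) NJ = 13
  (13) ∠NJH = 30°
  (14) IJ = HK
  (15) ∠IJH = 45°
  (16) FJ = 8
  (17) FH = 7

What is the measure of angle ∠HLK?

Step 1: By the law of cosines on triangle LHK: LK² = 5² + 5² − 2·5·5·cos(120°) = 75, so LK = 5·√3.
Step 2: By the inverse law of cosines on triangle HLK: cos(∠HLK) = (5² + (5·√3)² − 5²) / (2·5·5·√3) = 75/86.6 = 0.866, so ∠HLK = 30°.

Therefore, the measure of angle ∠HLK = 30°.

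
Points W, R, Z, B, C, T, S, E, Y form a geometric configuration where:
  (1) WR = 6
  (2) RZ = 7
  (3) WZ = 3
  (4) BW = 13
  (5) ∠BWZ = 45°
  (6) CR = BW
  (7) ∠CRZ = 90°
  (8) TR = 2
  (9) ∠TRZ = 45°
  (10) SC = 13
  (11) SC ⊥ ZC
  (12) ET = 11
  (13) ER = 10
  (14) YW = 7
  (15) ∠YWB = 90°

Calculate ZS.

From the given relations: CR = BW = 13.
Step 1: By the law of cosines on triangle ZRC: ZC² = 7² + 13² − 2·7·13·cos(90°) = 218, so ZC ≈ 14.76.
Step 2: By the law of cosines on triangle ZCS: ZS² = 14.76² + 13² − 2·14.76·13·cos(90°) = 387, so ZS = 3·√43.

Therefore, the length of ZS = 3·√43.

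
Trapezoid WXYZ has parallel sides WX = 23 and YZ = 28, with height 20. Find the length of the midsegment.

The midsegment (median) of a trapezoid connects the midpoints of the non-parallel sides.
Its length is the average of the two bases: (23 + 28) / 2 = 51/2.

51/2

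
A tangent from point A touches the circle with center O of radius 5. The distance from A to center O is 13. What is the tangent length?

Let T be the point of tangency. Then OT ⊥ AT (radius ⊥ tangent).
In right triangle OTA: OA² = OT² + AT²
13² = 5² + AT²
AT² = 144, AT = 12

12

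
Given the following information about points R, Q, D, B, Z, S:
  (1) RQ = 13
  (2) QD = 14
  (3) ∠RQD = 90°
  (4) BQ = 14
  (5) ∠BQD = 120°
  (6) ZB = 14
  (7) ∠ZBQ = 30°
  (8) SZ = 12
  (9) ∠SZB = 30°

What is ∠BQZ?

Step 1: By the law of cosines on triangle QBZ: QZ² = 14² + 14² − 2·14·14·cos(30°) = 52.52, so QZ ≈ 7.25.
Step 2: By the inverse law of cosines on triangle BQZ: cos(∠BQZ) = (14² + 7.25² − 14²) / (2·14·7.25) = 52.52/202.91 = 0.2588, so ∠BQZ = 75°.

Therefore, the measure of angle ∠BQZ = 75°.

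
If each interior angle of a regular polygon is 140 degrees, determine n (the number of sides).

Exterior angle = 180 - 140 = 40. n = 360 / 40 = 9.

9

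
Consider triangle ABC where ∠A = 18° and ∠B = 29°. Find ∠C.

angle C = 180 - 18 - 29 = 133 degrees.

133 degrees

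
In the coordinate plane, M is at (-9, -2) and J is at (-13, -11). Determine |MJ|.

The horizontal distance is |-13 - -9| = 4 and the vertical distance is |-11 - -2| = 9.
By the Pythagorean theorem, d = sqrt(4^2 + 9^2) = sqrt(97).

sqrt(97)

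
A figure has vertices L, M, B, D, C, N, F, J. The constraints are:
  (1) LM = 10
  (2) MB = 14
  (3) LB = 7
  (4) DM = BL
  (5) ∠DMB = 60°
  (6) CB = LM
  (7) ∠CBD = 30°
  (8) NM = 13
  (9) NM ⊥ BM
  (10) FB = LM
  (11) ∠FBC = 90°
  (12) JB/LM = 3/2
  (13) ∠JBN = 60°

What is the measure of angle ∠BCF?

From the given relations: CB = LM = 10; FB = LM = 10.
Step 1: By the law of cosines on triangle CBF: CF² = 10² + 10² − 2·10·10·cos(90°) = 200, so CF = 10·√2.
Step 2: By the inverse law of cosines on triangle BCF: cos(∠BCF) = (10² + (10·√2)² − 10²) / (2·10·10·√2) = 200/282.84 = 0.7071, so ∠BCF = 45°.

Therefore, the measure of angle ∠BCF = 45°.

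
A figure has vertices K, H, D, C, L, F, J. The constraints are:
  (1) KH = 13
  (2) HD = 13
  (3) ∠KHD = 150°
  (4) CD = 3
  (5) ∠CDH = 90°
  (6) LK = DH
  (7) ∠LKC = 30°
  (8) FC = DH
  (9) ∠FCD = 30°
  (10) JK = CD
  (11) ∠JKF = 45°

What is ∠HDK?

Step 1: By the law of cosines on triangle DHK: DK² = 13² + 13² − 2·13·13·cos(150°) = 630.72, so DK ≈ 25.11.
Step 2: By the inverse law of cosines on triangle HDK: cos(∠HDK) = (13² + 25.11² − 13²) / (2·13·25.11) = 630.72/652.97 = 0.9659, so ∠HDK = 15°.

Therefore, the measure of angle ∠HDK = 15°.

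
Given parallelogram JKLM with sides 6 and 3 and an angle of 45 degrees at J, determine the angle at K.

Opposite sides of a parallelogram are parallel, so consecutive angles form co-interior angles on a transversal.
Co-interior angles sum to 180°, giving angle K = 180 - 45 = 135 degrees.

135 degrees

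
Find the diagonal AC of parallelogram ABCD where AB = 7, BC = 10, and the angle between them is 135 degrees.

Law of cosines: d^2 = 7^2 + 10^2 - 2(7)(10)cos(135°) = 70*sqrt(2) + 149, so d = sqrt(70*sqrt(2) + 149).

sqrt(70*sqrt(2) + 149)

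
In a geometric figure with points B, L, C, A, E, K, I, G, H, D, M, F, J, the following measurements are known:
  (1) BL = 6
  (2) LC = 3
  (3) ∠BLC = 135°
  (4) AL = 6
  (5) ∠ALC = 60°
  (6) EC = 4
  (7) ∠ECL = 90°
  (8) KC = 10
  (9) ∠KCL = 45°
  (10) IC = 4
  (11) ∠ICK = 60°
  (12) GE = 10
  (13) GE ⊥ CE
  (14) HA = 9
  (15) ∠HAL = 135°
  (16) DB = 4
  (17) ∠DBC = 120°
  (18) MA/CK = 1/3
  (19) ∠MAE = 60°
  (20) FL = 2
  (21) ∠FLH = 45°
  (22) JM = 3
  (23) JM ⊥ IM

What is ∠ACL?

Step 1: By the law of cosines on triangle CLA: CA² = 3² + 6² − 2·3·6·cos(60°) = 27, so CA = 3·√3.
Step 2: By the inverse law of cosines on triangle ACL: cos(∠ACL) = ((3·√3)² + 3² − 6²) / (2·3·√3·3) = 0/31.18 = 0, so ∠ACL = 90°.

Therefore, the measure of angle ∠ACL = 90°.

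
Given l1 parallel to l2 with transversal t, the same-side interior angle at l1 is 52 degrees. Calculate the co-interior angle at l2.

Co-interior (same-side interior) angles are between the parallel lines on the same side of the transversal.
Unlike corresponding or alternate interior angles, they are supplementary rather than equal.
So the angle = 180 - 52 = 128 degrees.

128 degrees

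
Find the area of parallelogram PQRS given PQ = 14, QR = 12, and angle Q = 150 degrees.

Area = a * b * sin(theta)
Area = 14 * 12 * sin(150 degrees)
Area = 168 * 1/2
Area = 84

84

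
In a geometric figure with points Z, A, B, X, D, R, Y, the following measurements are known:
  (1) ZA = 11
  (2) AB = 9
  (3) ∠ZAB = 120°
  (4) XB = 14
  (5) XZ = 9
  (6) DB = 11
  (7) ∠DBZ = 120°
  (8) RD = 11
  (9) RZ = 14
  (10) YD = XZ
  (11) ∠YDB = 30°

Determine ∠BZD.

Step 1: By the law of cosines on triangle ZAB: ZB² = 11² + 9² − 2·11·9·cos(120°) = 301, so ZB ≈ 17.35.
Step 2: By the law of cosines on triangle ZBD: ZD² = 17.35² + 11² − 2·17.35·11·cos(120°) = 612.84, so ZD ≈ 24.76.
Step 3: By the inverse law of cosines on triangle BZD: cos(∠BZD) = (17.35² + 24.76² − 11²) / (2·17.35·24.76) = 792.84/858.99 = 0.923, so ∠BZD = 22.63°.

Therefore, the measure of angle ∠BZD = 22.63°.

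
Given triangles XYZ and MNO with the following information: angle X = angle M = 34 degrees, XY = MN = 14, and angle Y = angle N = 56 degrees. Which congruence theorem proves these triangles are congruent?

Consider the given information: angle X = angle M = 34 degrees, XY = MN = 14, and angle Y = angle N = 56 degrees
This is not SSS or SAS: SSS requires all three pairs of sides, but we don't have that. SAS requires two sides and the included angle between them.
The correct criterion is ASA. Two pairs of corresponding angles and the included side are equal (Angle-Side-Angle).

ASA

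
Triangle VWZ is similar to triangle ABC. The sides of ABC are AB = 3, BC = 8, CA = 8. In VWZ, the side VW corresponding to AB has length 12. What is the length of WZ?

k = 12/3 = 4. WZ = 4 * 8 = 32.

32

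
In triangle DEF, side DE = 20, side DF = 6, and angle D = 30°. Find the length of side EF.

By the law of cosines: EF^2 = DE^2 + DF^2 - 2*DE*DF*cos(D)
EF^2 = 20^2 + 6^2 - 2*20*6*cos(30°)
EF^2 = 400 + 36 - 240*(sqrt(3)/2)
EF^2 = 436 - 120*sqrt(3)
EF = 2*sqrt(109 - 30*sqrt(3))

2*sqrt(109 - 30*sqrt(3))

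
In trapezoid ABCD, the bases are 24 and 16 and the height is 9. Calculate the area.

Area of a trapezoid = (base1 + base2) * height / 2
Area = (24 + 16) * 9 / 2
Area = 40 * 9 / 2
Area = 360 / 2
Area = 180

180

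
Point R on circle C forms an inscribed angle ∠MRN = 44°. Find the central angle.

By the inscribed angle theorem, the central angle is twice the inscribed angle.
Central angle = 2 × 44° = 88°

88°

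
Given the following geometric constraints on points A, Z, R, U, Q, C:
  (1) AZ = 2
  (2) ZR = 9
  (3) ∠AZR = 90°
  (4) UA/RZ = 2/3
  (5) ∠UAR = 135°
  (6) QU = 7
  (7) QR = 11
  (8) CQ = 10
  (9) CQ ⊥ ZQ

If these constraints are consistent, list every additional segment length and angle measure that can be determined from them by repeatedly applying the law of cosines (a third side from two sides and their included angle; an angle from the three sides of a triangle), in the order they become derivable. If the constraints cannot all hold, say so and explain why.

The constraints are consistent. Derivable facts, in order:
After 1 step:
- AR = √85
After 2 steps:
- RU ≈ 14.11
- ∠ARZ = 12.53°
- ∠RAZ = 77.47°
After 3 steps:
- ∠ARU = 17.49°
- ∠AUR = 27.51°
- ∠QRU = 29.14°
- ∠QUR = 49.92°
- ∠RQU = 100.94°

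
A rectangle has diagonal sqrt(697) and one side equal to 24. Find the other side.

b = sqrt(d^2 - a^2) = sqrt(697 - 576) = sqrt(121) = 11

11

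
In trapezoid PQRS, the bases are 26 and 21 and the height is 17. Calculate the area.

Area of a trapezoid = (base1 + base2) * height / 2
Area = (26 + 21) * 17 / 2
Area = 47 * 17 / 2
Area = 799 / 2
Area = 799/2

799/2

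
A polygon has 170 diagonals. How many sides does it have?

Using d = n(n - 3)/2, we solve 170 = n(n - 3)/2.
So n(n - 3) = 340.
Testing n = 20: 20 * 17 = 340 = 340. Correct.
The polygon has 20 sides.

20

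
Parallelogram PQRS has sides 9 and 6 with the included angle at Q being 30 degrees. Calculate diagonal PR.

The diagonal of a parallelogram can be found by treating two adjacent sides and the diagonal as a triangle.
Applying the law of cosines with sides 9, 6 and included angle 30°:
d^2 = 81 + 36 - 108*cos(30°) = 117 - 54*sqrt(3)
d = 3*sqrt(13 - 6*sqrt(3))

3*sqrt(13 - 6*sqrt(3))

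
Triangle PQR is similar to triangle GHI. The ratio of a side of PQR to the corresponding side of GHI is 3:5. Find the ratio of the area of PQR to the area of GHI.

The ratio of areas of similar triangles equals the square of the side ratio.
Side ratio = 3:5
Area ratio = (3/5)^2 = 9/25 = 9:25

9:25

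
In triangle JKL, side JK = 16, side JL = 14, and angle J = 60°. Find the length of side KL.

Law of cosines: KL^2 = 16^2 + 14^2 - 2(16)(14)cos(60°) = 228, so KL = 2*sqrt(57).

2*sqrt(57)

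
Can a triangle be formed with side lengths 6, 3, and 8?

Check all three triangle inequalities:
6 + 3 = 9 > 8 ✓
6 + 8 = 14 > 3 ✓
3 + 8 = 11 > 6 ✓
All conditions hold, so these sides form a valid triangle.

Yes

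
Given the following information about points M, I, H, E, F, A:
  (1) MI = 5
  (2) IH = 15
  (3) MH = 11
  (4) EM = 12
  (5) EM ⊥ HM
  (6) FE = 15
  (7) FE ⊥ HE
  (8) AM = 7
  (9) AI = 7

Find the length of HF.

Step 1: By the law of cosines on triangle EMH: EH² = 12² + 11² − 2·12·11·cos(90°) = 265, so EH ≈ 16.28.
Step 2: By the law of cosines on triangle HEF: HF² = 16.28² + 15² − 2·16.28·15·cos(90°) = 490, so HF = 7·√10.

Therefore, the length of HF = 7·√10.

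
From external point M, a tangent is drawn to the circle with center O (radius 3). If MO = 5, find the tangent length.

The tangent, radius, and line from the external point to the center form a right triangle.
The right angle is where the tangent meets the radius.
By the Pythagorean theorem: tangent² + 3² = 5²
tangent² = 25 - 9 = 16
tangent = 4

4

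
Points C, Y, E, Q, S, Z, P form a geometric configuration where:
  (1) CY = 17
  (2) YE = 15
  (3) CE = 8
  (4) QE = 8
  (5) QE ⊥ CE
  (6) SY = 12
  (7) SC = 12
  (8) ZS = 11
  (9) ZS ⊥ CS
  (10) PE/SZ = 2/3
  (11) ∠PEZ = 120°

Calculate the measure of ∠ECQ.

Step 1: By the law of cosines on triangle CEQ: CQ² = 8² + 8² − 2·8·8·cos(90°) = 128, so CQ = 8·√2.
Step 2: By the inverse law of cosines on triangle ECQ: cos(∠ECQ) = (8² + (8·√2)² − 8²) / (2·8·8·√2) = 128/181.02 = 0.7071, so ∠ECQ = 45°.

Therefore, the measure of angle ∠ECQ = 45°.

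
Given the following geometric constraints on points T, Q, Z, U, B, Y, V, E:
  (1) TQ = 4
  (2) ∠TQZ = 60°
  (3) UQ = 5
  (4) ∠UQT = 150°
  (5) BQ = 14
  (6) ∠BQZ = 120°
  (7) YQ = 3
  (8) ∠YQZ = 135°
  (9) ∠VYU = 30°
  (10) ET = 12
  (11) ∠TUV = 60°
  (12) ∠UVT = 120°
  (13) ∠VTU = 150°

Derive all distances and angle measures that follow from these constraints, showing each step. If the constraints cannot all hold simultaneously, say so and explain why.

These constraints are not satisfiable: (11), (12) and (13) are the three interior angles of triangle TUV, which must sum to 180°, but 60° + 120° + 150° = 330°. No planar figure meets all of them, so nothing further can be derived.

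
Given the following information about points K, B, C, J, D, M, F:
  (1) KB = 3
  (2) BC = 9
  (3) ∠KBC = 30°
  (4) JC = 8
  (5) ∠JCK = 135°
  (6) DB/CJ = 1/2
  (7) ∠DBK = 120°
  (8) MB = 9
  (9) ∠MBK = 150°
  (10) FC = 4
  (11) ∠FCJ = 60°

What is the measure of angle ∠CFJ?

Step 1: By the law of cosines on triangle FCJ: FJ² = 4² + 8² − 2·4·8·cos(60°) = 48, so FJ = 4·√3.
Step 2: By the inverse law of cosines on triangle CFJ: cos(∠CFJ) = (4² + (4·√3)² − 8²) / (2·4·4·√3) = 0/55.43 = 0, so ∠CFJ = 90°.

Therefore, the measure of angle ∠CFJ = 90°.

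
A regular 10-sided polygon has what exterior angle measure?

Each exterior angle of a regular n-gon is 360 / n.
For n = 10: 360 / 10 = 36 degrees.

36 degrees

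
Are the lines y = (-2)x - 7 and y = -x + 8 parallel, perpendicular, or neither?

Slope of line 1: m1 = -2
Slope of line 2: m2 = -1
For parallel lines we need equal slopes: -2 != -1.
For perpendicular lines we need m1*m2 = -1: (-2)(-1) = 2 != -1.
Since neither condition holds, the lines are neither parallel nor perpendicular.

Neither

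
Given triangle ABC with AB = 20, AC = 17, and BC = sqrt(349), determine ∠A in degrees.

By the inverse law of cosines: cos(A) = (AB² + AC² - BC²) / (2 × AB × AC)
cos(A) = (20² + 17² - (sqrt(349))²) / (2 × 20 × 17)
cos(A) = (400 + 289 - (349)) / 680
cos(A) = 1/2
A = arccos(1/2) = 60°

60°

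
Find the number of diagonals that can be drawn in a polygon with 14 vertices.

Total line segments between 14 vertices = C(14,2) = 91.
Subtract the 14 sides: 91 - 14 = 77 diagonals.

77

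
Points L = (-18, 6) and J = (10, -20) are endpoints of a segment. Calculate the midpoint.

The midpoint is the average of the coordinates:
x: (-18 + 10)/2 = -4
y: (6 + -20)/2 = -7
Midpoint = (-4, -7)

(-4, -7)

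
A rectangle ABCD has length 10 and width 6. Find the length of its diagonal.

Using the Pythagorean theorem:
d² = 10² + 6² = 100 + 36 = 136
d = sqrt(136) = 2*sqrt(34)

2*sqrt(34)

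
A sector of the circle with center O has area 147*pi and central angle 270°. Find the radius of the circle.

The sector covers 270°/360° = 3/4 of the full circle.
Full circle area = 147*pi / 3/4 = 196*pi.
Since full area = πr², we get r² = 196*pi/π = 196, so r = 14.

14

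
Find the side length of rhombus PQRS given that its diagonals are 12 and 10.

Half-diagonals are 6 and 5. side = sqrt(6^2 + 5^2) = sqrt(61)

sqrt(61)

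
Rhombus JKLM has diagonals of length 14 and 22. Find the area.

Area of a rhombus = (d1 * d2) / 2
Area = (14 * 22) / 2
Area = 308 / 2
Area = 154

154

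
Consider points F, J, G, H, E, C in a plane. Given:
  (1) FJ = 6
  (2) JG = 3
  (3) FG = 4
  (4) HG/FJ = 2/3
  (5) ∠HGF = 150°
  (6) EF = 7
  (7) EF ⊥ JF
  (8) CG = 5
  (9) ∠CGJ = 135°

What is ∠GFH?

From the given relations: HG = 2/3·FJ = 2/3·6 = 4.
Step 1: By the law of cosines on triangle FGH: FH² = 4² + 4² − 2·4·4·cos(150°) = 59.71, so FH ≈ 7.73.
Step 2: By the inverse law of cosines on triangle GFH: cos(∠GFH) = (4² + 7.73² − 4²) / (2·4·7.73) = 59.71/61.82 = 0.9659, so ∠GFH = 15°.

Therefore, the measure of angle ∠GFH = 15°.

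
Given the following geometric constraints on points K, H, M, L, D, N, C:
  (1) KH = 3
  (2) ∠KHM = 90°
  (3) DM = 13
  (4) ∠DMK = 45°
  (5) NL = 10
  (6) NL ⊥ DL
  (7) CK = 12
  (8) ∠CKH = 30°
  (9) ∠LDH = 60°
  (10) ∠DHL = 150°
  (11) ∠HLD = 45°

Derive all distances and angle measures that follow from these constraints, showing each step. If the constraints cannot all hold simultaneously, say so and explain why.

These constraints are not satisfiable: (9), (10) and (11) are the three interior angles of triangle LDH, which must sum to 180°, but 60° + 150° + 45° = 255°. No planar figure meets all of them, so nothing further can be derived.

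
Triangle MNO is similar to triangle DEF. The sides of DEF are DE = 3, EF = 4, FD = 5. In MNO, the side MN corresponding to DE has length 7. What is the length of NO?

k = 7/3 = 7/3. NO = 7/3 * 4 = 28/3.

28/3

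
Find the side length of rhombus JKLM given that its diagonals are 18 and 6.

In a rhombus, the diagonals bisect each other perpendicularly, creating four congruent right triangles.
Each triangle has legs 9 (half of 18) and 3 (half of 6).
The hypotenuse of each right triangle is a side of the rhombus:
side = sqrt(9^2 + 3^2) = sqrt(90) = 3*sqrt(10)

3*sqrt(10)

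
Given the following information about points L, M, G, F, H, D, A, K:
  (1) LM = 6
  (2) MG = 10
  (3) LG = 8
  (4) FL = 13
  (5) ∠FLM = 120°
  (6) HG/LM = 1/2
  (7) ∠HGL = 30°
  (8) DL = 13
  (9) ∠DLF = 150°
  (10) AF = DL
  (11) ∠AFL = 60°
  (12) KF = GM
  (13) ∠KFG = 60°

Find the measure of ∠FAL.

From the given relations: AF = DL = 13.
Step 1: By the law of cosines on triangle AFL: AL² = 13² + 13² − 2·13·13·cos(60°) = 169, so AL = 13.
Step 2: By the inverse law of cosines on triangle FAL: cos(∠FAL) = (13² + 13² − 13²) / (2·13·13) = 169/338 = 0.5, so ∠FAL = 60°.

Therefore, the measure of angle ∠FAL = 60°.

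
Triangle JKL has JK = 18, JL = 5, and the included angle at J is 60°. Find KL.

Law of cosines: KL^2 = 18^2 + 5^2 - 2(18)(5)cos(60°) = 259, so KL = sqrt(259).

sqrt(259)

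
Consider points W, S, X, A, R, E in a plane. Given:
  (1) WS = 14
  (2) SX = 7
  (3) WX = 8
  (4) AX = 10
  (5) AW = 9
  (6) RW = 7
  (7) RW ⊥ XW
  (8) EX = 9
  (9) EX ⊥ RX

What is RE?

Step 1: By the law of cosines on triangle XWR: XR² = 8² + 7² − 2·8·7·cos(90°) = 113, so XR = √113.
Step 2: By the law of cosines on triangle RXE: RE² = √113² + 9² − 2·√113·9·cos(90°) = 194, so RE = √194.

Therefore, the length of RE = √194.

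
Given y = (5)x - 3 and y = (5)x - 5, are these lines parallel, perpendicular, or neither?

Slope of line 1: m1 = 5
Slope of line 2: m2 = 5
Since m1 = m2 = 5, the lines are parallel.

Parallel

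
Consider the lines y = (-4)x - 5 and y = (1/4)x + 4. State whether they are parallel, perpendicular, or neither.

Slope of line 1: m1 = -4
Slope of line 2: m2 = 1/4
m1 * m2 = -1, so perpendicular.

Perpendicular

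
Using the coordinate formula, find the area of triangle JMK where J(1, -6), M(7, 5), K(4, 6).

Shoelace: Area = (1/2)|1(5-6) + 7(6--6) + 4(-6-5)| = (1/2)(39) = 39/2

39/2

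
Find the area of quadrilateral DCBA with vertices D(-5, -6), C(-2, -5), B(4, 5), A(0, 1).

The Shoelace formula works by pairing each vertex with the next (cycling back to the first).
For each pair, compute x_i*y_(i+1) - x_(i+1)*y_i:
  (-5*-5 - -2*-6) = 13
  (-2*5 - 4*-5) = 10
  (4*1 - 0*5) = 4
  (0*-6 - -5*1) = 5
Taking half the absolute value of the total: Area = (1/2)(32) = 16.

16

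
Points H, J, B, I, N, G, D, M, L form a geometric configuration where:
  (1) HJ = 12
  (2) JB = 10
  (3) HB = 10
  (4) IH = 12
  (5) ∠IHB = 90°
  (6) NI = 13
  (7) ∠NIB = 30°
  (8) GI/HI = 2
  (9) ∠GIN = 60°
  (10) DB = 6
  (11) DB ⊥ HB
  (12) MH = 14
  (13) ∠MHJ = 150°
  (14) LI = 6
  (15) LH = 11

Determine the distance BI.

Step 1: By the law of cosines on triangle BHI: BI² = 10² + 12² − 2·10·12·cos(90°) = 244, so BI = 2·√61.

Therefore, the length of BI = 2·√61.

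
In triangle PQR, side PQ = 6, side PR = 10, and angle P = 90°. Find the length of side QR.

Since angle P = 90°, this is a right triangle and the law of cosines reduces to the Pythagorean theorem.
QR^2 = 6^2 + 10^2 = 136
QR = 2*sqrt(34)

2*sqrt(34)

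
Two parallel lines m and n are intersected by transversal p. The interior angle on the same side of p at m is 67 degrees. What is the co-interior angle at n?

Co-interior angles sum to 180: 180 - 67 = 113 degrees.

113 degrees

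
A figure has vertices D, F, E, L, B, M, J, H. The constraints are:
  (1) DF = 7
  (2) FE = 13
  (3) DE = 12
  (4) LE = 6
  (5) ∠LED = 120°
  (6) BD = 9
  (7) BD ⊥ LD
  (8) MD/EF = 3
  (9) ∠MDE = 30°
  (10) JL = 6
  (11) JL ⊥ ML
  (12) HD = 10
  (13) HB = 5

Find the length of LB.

Step 1: By the law of cosines on triangle LED: LD² = 6² + 12² − 2·6·12·cos(120°) = 252, so LD = 6·√7.
Step 2: By the law of cosines on triangle LDB: LB² = (6·√7)² + 9² − 2·6·√7·9·cos(90°) = 333, so LB = 3·√37.

Therefore, the length of LB = 3·√37.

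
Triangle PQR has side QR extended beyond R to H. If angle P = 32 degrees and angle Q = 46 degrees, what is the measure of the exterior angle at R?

By the exterior angle theorem, an exterior angle of a triangle equals the sum of the two remote interior angles.
Exterior angle = angle P + angle Q
Exterior angle = 32 + 46 = 78 degrees

78 degrees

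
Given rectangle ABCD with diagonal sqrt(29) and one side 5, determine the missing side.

Using the Pythagorean theorem: d^2 = a^2 + b^2
b^2 = d^2 - a^2
b^2 = 29 - 25
b^2 = 4
b = sqrt(4) = 2

2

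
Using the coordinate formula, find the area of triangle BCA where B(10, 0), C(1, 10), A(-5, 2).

The Shoelace formula computes the area from vertex coordinates by summing cross products.
For vertices (10,0), (1,10), (-5,2):
Signed sum = 10*10 - 1*0 + 1*2 - -5*10 + -5*0 - 10*2
= 100 + 52 + -20 = 132
Area = (1/2)|132| = 66.

66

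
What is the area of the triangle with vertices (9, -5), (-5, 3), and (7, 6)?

Using the Shoelace formula for a triangle:
Area = (1/2)|x0(y1 - y2) + x1(y2 - y0) + x2(y0 - y1)|
Area = (1/2)|9(3 - 6) + -5(6 - -5) + 7(-5 - 3)|
Area = (1/2)|-27 + -55 + -56|
Area = (1/2)|-138|
Area = (1/2)(138)
Area = 69

69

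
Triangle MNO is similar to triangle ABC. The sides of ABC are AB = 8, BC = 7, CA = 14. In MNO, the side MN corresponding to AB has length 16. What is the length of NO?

Similar triangles have proportional sides. Setting up the proportion:
MN / AB = NO / BC
16 / 8 = NO / 7
NO = 7 * 16 / 8 = 14.

14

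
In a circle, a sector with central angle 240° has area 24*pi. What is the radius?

Sector area A = πr² × θ/360, so r² = 360A / (πθ).
r² = 360 × 24*pi / (π × 240)
r² = 36
r = 6

6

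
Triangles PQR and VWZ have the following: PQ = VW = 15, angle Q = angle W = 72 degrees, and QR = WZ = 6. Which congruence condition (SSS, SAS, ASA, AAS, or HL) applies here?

The given information matches SAS: Two pairs of corresponding sides and the included angle are equal (Side-Angle-Side).

SAS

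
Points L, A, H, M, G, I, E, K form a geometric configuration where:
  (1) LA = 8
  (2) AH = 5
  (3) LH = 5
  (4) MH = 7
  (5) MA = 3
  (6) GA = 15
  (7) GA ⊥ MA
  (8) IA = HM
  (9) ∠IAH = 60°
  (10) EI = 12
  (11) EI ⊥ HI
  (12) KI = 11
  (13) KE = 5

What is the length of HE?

From the given relations: IA = HM = 7.
Step 1: By the law of cosines on triangle HAI: HI² = 5² + 7² − 2·5·7·cos(60°) = 39, so HI = √39.
Step 2: By the law of cosines on triangle HIE: HE² = √39² + 12² − 2·√39·12·cos(90°) = 183, so HE = √183.

Therefore, the length of HE = √183.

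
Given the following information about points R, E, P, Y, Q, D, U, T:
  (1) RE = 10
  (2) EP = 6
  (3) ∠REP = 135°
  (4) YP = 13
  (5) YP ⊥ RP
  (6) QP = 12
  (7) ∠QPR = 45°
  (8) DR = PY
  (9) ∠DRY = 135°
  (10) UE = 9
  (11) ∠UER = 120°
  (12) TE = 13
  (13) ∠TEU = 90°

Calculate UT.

Step 1: By the law of cosines on triangle UET: UT² = 9² + 13² − 2·9·13·cos(90°) = 250, so UT = 5·√10.

Therefore, the length of UT = 5·√10.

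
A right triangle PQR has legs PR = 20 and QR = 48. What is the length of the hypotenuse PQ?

By the Pythagorean theorem: PQ^2 = PR^2 + QR^2
PQ^2 = 20^2 + 48^2 = 400 + 2304 = 2704
PQ = sqrt(2704) = 52

52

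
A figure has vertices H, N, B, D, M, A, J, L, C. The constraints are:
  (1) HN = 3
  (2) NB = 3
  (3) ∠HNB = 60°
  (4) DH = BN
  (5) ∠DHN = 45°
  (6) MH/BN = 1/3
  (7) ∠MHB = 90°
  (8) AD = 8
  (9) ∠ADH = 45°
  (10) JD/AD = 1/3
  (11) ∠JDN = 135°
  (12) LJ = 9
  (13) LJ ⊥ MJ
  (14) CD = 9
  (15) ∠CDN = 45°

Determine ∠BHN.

Step 1: By the law of cosines on triangle HNB: HB² = 3² + 3² − 2·3·3·cos(60°) = 9, so HB = 3.
Step 2: By the inverse law of cosines on triangle BHN: cos(∠BHN) = (3² + 3² − 3²) / (2·3·3) = 9/18 = 0.5, so ∠BHN = 60°.

Therefore, the measure of angle ∠BHN = 60°.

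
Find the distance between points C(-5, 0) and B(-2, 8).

d = sqrt((3)^2 + (8)^2) = sqrt(73)

sqrt(73)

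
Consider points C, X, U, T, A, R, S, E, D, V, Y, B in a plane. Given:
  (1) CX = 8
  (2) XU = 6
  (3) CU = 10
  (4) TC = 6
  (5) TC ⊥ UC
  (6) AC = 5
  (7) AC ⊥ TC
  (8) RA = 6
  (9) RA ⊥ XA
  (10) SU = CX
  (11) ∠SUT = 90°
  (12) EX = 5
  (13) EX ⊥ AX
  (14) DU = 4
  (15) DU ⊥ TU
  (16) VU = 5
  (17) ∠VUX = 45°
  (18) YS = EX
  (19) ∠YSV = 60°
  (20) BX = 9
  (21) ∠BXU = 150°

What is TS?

From the given relations: SU = CX = 8.
Step 1: By the law of cosines on triangle UCT: UT² = 10² + 6² − 2·10·6·cos(90°) = 136, so UT = 2·√34.
Step 2: By the law of cosines on triangle TUS: TS² = (2·√34)² + 8² − 2·2·√34·8·cos(90°) = 200, so TS = 10·√2.

Therefore, the length of TS = 10·√2.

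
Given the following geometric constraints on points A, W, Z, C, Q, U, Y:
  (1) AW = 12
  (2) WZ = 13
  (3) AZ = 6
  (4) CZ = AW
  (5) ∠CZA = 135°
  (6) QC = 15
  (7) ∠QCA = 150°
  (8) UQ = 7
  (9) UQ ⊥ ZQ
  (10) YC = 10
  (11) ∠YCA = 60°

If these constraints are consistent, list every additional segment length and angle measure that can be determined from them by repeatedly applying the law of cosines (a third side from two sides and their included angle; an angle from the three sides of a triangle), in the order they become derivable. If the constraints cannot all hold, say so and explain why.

The constraints are consistent. Derivable facts, in order:
After 1 step:
- AC ≈ 16.79
- ∠AWZ = 27.4°
- ∠AZW = 66.98°
- ∠WAZ = 85.62°
After 2 steps:
- AQ ≈ 30.71
- AY ≈ 14.63
- ∠ACZ = 14.64°
- ∠CAZ = 30.36°
After 3 steps:
- ∠AQC = 15.86°
- ∠AYC = 83.7°
- ∠CAQ = 14.14°
- ∠CAY = 36.3°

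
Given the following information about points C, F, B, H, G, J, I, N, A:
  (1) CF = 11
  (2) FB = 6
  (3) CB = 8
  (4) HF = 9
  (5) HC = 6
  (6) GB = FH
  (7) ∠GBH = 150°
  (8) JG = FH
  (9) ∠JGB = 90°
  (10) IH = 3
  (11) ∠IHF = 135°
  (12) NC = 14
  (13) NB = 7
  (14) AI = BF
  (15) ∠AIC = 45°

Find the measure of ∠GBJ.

From the given relations: GB = FH = 9; JG = FH = 9.
Step 1: By the law of cosines on triangle BGJ: BJ² = 9² + 9² − 2·9·9·cos(90°) = 162, so BJ = 9·√2.
Step 2: By the inverse law of cosines on triangle GBJ: cos(∠GBJ) = (9² + (9·√2)² − 9²) / (2·9·9·√2) = 162/229.1 = 0.7071, so ∠GBJ = 45°.

Therefore, the measure of angle ∠GBJ = 45°.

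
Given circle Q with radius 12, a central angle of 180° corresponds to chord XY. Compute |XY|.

Chord = 2(12) sin(90°) = 24

24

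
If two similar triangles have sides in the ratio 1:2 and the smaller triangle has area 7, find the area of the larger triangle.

The ratio of areas of similar triangles = (side ratio)^2.
Side ratio = 1:2, so area ratio = 1:4.
Area of the larger triangle / Area of the smaller triangle = 4/1
Area of the larger triangle = 7 * 4/1 = 28

28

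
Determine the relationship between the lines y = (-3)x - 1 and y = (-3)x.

Slope of line 1: m1 = -3
Slope of line 2: m2 = -3
m1 = m2, so the lines are parallel.

Parallel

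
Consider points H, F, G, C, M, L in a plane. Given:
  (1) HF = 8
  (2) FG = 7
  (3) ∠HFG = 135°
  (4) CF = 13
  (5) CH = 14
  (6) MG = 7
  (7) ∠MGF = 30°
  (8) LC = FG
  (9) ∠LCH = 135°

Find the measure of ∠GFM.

Step 1: By the law of cosines on triangle FGM: FM² = 7² + 7² − 2·7·7·cos(30°) = 13.13, so FM ≈ 3.62.
Step 2: By the inverse law of cosines on triangle GFM: cos(∠GFM) = (7² + 3.62² − 7²) / (2·7·3.62) = 13.13/50.73 = 0.2588, so ∠GFM = 75°.

Therefore, the measure of angle ∠GFM = 75°.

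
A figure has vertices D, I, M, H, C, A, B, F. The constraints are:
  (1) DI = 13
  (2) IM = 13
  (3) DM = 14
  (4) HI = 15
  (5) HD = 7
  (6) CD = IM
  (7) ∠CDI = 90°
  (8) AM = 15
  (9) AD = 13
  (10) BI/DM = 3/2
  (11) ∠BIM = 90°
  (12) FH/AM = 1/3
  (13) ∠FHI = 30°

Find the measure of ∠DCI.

From the given relations: CD = IM = 13.
Step 1: By the law of cosines on triangle CDI: CI² = 13² + 13² − 2·13·13·cos(90°) = 338, so CI = 13·√2.
Step 2: By the inverse law of cosines on triangle DCI: cos(∠DCI) = (13² + (13·√2)² − 13²) / (2·13·13·√2) = 338/478 = 0.7071, so ∠DCI = 45°.

Therefore, the measure of angle ∠DCI = 45°.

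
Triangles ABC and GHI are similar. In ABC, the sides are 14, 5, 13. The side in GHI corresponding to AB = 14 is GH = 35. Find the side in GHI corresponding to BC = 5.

Similar triangles have proportional sides. Setting up the proportion:
GH / AB = HI / BC
35 / 14 = HI / 5
HI = 5 * 35 / 14 = 25/2.

25/2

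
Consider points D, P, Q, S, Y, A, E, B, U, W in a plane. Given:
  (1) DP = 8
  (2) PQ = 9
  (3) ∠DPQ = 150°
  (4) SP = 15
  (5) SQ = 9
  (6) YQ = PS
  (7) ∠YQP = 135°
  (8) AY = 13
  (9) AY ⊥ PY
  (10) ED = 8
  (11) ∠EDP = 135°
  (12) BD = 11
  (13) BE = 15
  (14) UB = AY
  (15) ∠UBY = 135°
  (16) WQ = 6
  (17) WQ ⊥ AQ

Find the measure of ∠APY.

From the given relations: YQ = PS = 15.
Step 1: By the law of cosines on triangle PQY: PY² = 9² + 15² − 2·9·15·cos(135°) = 496.92, so PY ≈ 22.29.
Step 2: By the law of cosines on triangle PYA: PA² = 22.29² + 13² − 2·22.29·13·cos(90°) = 665.92, so PA ≈ 25.81.
Step 3: By the inverse law of cosines on triangle APY: cos(∠APY) = (25.81² + 22.29² − 13²) / (2·25.81·22.29) = 993.84/1150.49 = 0.8638, so ∠APY = 30.25°.

Therefore, the measure of angle ∠APY = 30.25°.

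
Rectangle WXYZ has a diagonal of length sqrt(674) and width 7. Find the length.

b = sqrt(d^2 - a^2) = sqrt(674 - 49) = sqrt(625) = 25

25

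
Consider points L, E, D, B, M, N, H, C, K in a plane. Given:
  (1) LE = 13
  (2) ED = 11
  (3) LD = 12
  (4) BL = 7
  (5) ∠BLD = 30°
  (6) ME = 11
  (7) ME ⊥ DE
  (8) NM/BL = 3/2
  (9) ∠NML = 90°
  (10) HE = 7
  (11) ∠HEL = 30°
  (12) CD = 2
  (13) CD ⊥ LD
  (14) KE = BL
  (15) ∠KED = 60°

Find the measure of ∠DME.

Step 1: By the law of cosines on triangle MED: MD² = 11² + 11² − 2·11·11·cos(90°) = 242, so MD = 11·√2.
Step 2: By the inverse law of cosines on triangle DME: cos(∠DME) = ((11·√2)² + 11² − 11²) / (2·11·√2·11) = 242/342.24 = 0.7071, so ∠DME = 45°.

Therefore, the measure of angle ∠DME = 45°.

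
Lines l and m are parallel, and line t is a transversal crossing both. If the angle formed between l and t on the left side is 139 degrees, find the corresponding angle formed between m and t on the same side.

When a transversal crosses parallel lines, angles in the same position at each intersection are called corresponding angles.
These are always equal, so the answer is 139 degrees.

139 degrees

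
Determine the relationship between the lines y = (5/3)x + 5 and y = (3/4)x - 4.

Slope of line 1: m1 = 5/3
Slope of line 2: m2 = 3/4
m1 != m2 (5/3 != 3/4), so not parallel.
m1 * m2 = (5/3) * (3/4) = 5/4 != -1, so not perpendicular.
The lines are neither parallel nor perpendicular.

Neither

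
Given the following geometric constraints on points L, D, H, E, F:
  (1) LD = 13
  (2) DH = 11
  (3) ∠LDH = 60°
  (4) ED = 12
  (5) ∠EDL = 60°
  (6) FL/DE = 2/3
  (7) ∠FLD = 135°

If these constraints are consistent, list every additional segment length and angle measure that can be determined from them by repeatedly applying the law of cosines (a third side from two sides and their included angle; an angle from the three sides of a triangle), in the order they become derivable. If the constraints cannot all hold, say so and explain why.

The constraints are consistent. Derivable facts, in order:
After 1 step:
- DF ≈ 19.5
- LE = √157
- LH = 7·√3
After 2 steps:
- ∠DEL = 63.96°
- ∠DFL = 28.13°
- ∠DHL = 68.21°
- ∠DLE = 56.04°
- ∠DLH = 51.79°
- ∠FDL = 16.87°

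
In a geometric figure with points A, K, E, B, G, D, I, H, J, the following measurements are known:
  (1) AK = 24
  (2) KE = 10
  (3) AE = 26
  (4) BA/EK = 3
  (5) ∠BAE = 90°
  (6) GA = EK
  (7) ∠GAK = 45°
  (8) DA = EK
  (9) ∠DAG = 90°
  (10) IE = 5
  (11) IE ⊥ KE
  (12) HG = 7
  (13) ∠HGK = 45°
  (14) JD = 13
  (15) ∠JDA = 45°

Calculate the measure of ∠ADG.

From the given relations: DA = EK = 10; GA = EK = 10.
Step 1: By the law of cosines on triangle DAG: DG² = 10² + 10² − 2·10·10·cos(90°) = 200, so DG = 10·√2.
Step 2: By the inverse law of cosines on triangle ADG: cos(∠ADG) = (10² + (10·√2)² − 10²) / (2·10·10·√2) = 200/282.84 = 0.7071, so ∠ADG = 45°.

Therefore, the measure of angle ∠ADG = 45°.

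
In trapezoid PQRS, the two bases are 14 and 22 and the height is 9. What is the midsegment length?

The midsegment (median) of a trapezoid connects the midpoints of the non-parallel sides.
Its length is the average of the two bases: (14 + 22) / 2 = 18.

18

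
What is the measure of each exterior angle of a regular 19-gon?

Each exterior angle of a regular n-gon is 360 / n.
For n = 19: 360 / 19 = 360/19 degrees.

360/19 degrees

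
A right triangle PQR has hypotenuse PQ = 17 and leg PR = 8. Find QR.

Rearranging the Pythagorean theorem to solve for the unknown leg:
leg^2 = hypotenuse^2 - known_leg^2 = 289 - 64 = 225
leg = sqrt(225) = 15.

15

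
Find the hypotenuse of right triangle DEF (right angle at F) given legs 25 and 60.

DE = sqrt(25^2 + 60^2) = sqrt(4225) = 65

65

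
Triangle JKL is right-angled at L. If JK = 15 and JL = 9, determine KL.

KL = sqrt(15^2 - 9^2) = sqrt(144) = 12

12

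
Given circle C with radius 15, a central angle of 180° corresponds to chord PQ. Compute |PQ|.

Chord length = 2r sin(θ/2)
= 2 × 15 × sin(180°/2)
= 2 × 15 × sin(90°)
= 30

30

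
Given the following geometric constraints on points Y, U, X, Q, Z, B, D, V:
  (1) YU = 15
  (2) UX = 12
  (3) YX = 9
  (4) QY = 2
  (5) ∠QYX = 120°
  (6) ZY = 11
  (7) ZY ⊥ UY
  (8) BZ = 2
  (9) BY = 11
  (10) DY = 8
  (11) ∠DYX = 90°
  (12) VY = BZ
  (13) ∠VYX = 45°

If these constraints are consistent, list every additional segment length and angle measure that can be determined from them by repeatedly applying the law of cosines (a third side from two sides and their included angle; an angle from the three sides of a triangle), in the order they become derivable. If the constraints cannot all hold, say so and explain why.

The constraints are consistent. Derivable facts, in order:
After 1 step:
- UZ ≈ 18.6
- XD = √145
- XQ = √103
- XV ≈ 7.72
- ∠BYZ = 10.43°
- ∠BZY = 84.78°
- ∠UXY = 90°
- ∠UYX = 53.13°
- ∠XUY = 36.87°
- ∠YBZ = 84.78°
After 2 steps:
- ∠DXY = 41.63°
- ∠QXY = 9.83°
- ∠UZY = 53.75°
- ∠VXY = 10.56°
- ∠XDY = 48.37°
- ∠XQY = 50.17°
- ∠XVY = 124.44°
- ∠YUZ = 36.25°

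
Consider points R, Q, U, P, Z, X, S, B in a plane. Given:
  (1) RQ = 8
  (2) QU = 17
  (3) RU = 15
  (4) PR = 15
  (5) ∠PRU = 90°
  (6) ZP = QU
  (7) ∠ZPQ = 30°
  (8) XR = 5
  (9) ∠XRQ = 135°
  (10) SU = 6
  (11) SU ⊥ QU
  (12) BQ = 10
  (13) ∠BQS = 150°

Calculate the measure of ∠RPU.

Step 1: By the law of cosines on triangle PRU: PU² = 15² + 15² − 2·15·15·cos(90°) = 450, so PU = 15·√2.
Step 2: By the inverse law of cosines on triangle RPU: cos(∠RPU) = (15² + (15·√2)² − 15²) / (2·15·15·√2) = 450/636.4 = 0.7071, so ∠RPU = 45°.

Therefore, the measure of angle ∠RPU = 45°.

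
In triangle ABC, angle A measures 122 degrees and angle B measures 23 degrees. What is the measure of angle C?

angle C = 180 - 122 - 23 = 35 degrees.

35 degrees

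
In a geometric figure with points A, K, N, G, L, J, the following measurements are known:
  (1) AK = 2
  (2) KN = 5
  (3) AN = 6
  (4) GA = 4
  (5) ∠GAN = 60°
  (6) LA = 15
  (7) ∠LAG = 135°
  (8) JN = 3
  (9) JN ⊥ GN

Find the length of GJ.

Step 1: By the law of cosines on triangle GAN: GN² = 4² + 6² − 2·4·6·cos(60°) = 28, so GN = 2·√7.
Step 2: By the law of cosines on triangle GNJ: GJ² = (2·√7)² + 3² − 2·2·√7·3·cos(90°) = 37, so GJ = √37.

Therefore, the length of GJ = √37.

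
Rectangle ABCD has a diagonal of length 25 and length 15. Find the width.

The diagonal of a rectangle forms a right triangle with the two sides.
Rearranging the Pythagorean theorem: missing side = sqrt(d^2 - known^2).
= sqrt(625 - 225) = sqrt(400) = 20.

20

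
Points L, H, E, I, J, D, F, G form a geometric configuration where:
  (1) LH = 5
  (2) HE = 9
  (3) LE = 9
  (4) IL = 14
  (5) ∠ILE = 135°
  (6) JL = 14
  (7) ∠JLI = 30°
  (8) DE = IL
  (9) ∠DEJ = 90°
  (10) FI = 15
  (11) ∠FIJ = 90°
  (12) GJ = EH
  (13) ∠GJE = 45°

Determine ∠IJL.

Step 1: By the law of cosines on triangle JLI: JI² = 14² + 14² − 2·14·14·cos(30°) = 52.52, so JI ≈ 7.25.
Step 2: By the inverse law of cosines on triangle IJL: cos(∠IJL) = (7.25² + 14² − 14²) / (2·7.25·14) = 52.52/202.91 = 0.2588, so ∠IJL = 75°.

Therefore, the measure of angle ∠IJL = 75°.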